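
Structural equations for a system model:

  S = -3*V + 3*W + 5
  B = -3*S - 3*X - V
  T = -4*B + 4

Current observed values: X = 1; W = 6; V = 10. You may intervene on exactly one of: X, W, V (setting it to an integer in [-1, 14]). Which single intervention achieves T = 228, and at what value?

set V = 2

Intervening on X: T = 12*X - 40. Reaching 228 requires X = 67/3, not an integer.
Intervening on W: T = 36*W - 244. Reaching 228 requires W = 118/9, not an integer.
Intervening on V: with other inputs at their observed values, T = -32*V + 292. Solving for 228 gives V = 2, within [-1, 14].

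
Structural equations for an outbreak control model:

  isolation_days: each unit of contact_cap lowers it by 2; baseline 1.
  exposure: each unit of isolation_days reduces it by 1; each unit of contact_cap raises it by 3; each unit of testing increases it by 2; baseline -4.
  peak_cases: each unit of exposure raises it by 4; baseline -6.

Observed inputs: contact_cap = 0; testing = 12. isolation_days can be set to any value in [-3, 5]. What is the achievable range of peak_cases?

54 to 86

Intervening on isolation_days fixes its value directly, overriding its dependence on contact_cap.
Substituting into the exposure equation gives exposure = -isolation_days + 20.
Substituting into the peak_cases equation gives peak_cases = -4*isolation_days + 74.
Linear in isolation_days, so extremes are at the endpoints: isolation_days = -3 gives peak_cases = 86; isolation_days = 5 gives peak_cases = 54.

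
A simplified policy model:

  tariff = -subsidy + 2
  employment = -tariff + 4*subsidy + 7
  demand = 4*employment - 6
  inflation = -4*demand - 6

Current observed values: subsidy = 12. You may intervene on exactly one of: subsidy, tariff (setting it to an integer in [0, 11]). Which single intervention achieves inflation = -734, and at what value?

Intervening on subsidy: inflation = -80*subsidy - 62. Reaching -734 requires subsidy = 42/5, not an integer.
Intervening on tariff: with other inputs at their observed values, inflation = 16*tariff - 862. Solving for -734 gives tariff = 8, within [0, 11].

set tariff = 8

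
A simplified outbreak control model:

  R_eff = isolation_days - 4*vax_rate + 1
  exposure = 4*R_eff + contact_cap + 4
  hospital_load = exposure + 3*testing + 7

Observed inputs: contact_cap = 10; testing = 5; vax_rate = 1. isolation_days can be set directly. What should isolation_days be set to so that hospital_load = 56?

Substituting into the R_eff equation gives R_eff = isolation_days - 3.
exposure becomes 4*isolation_days + 2.
Substituting into the hospital_load equation gives hospital_load = 4*isolation_days + 24.
Solve 4*isolation_days + 24 = 56: isolation_days = (56 - 24) / 4 = 8.

isolation_days = 8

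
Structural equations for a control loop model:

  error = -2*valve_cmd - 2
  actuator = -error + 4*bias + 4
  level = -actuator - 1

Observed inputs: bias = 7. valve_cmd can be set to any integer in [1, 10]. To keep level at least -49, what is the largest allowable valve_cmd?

valve_cmd = 7

Substituting into the actuator equation gives actuator = 2*valve_cmd + 34.
Substituting into the level equation gives level = -2*valve_cmd - 35.
Require -2*valve_cmd - 35 ≥ -49, so valve_cmd ≤ 7.
The largest integer in [1, 10] satisfying this is 7.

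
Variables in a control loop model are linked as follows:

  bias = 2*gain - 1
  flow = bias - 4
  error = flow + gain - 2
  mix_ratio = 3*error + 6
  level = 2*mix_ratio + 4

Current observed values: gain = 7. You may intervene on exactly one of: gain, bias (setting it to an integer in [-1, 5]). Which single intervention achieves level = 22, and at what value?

set bias = 0

Intervening on gain: level = 18*gain - 26. Reaching 22 requires gain = 8/3, not an integer.
Intervening on bias: with other inputs at their observed values, level = 6*bias + 22. Solving for 22 gives bias = 0, within [-1, 5].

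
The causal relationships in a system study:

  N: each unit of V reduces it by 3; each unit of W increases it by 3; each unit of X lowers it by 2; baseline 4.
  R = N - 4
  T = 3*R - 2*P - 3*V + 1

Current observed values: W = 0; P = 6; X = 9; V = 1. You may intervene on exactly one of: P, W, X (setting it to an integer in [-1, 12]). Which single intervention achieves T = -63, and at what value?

Intervening on P: with other inputs at their observed values, T = -2*P - 65. Solving for -63 gives P = -1, within [-1, 12].
Intervening on W: T = 9*W - 77. Reaching -63 requires W = 14/9, not an integer.
Intervening on X: T = -6*X - 23. Reaching -63 requires X = 20/3, not an integer.

set P = -1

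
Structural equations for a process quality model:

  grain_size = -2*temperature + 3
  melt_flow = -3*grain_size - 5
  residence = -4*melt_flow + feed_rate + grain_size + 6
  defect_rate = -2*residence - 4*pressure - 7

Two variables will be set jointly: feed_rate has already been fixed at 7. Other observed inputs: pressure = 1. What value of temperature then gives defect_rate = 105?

temperature = 5

With feed_rate held at 7:
Substituting into the melt_flow equation gives melt_flow = 6*temperature - 14.
So residence = -26*temperature + 72.
So defect_rate = 52*temperature - 155.
Solve 52*temperature - 155 = 105: temperature = (105 + 155) / 52 = 5.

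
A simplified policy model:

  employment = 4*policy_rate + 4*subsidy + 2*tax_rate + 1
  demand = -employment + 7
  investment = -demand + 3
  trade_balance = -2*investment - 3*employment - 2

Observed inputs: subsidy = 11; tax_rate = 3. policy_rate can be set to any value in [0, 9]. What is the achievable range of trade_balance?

Substituting into the employment equation gives employment = 4*policy_rate + 51.
So demand = -4*policy_rate - 44.
Substituting into the investment equation gives investment = 4*policy_rate + 47.
trade_balance becomes -20*policy_rate - 249.
Linear in policy_rate, so extremes are at the endpoints: policy_rate = 0 gives trade_balance = -249; policy_rate = 9 gives trade_balance = -429.

-429 to -249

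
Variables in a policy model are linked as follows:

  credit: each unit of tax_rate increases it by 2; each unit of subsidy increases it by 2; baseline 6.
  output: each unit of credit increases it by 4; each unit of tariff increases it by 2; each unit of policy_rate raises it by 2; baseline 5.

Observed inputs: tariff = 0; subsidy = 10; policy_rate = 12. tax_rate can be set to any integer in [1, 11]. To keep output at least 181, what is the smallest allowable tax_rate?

Substituting into the credit equation gives credit = 2*tax_rate + 26.
Substituting into the output equation gives output = 8*tax_rate + 133.
Require 8*tax_rate + 133 ≥ 181, so tax_rate ≥ 6.
The smallest integer in [1, 11] satisfying this is 6.

tax_rate = 6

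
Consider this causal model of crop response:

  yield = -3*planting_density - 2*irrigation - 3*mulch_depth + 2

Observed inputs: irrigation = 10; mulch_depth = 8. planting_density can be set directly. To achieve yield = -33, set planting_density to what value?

planting_density = -3

Substituting into the yield equation gives yield = -3*planting_density - 42.
Solve -3*planting_density - 42 = -33: planting_density = (-33 + 42) / -3 = -3.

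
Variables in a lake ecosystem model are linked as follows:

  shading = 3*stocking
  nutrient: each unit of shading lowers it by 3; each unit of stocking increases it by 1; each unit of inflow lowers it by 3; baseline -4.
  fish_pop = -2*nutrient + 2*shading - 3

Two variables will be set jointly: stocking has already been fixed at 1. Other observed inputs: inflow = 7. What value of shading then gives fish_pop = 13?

With stocking held at 1:
Intervening on shading fixes its value directly, overriding its dependence on stocking.
Substituting into the nutrient equation gives nutrient = -3*shading - 24.
This gives fish_pop = 8*shading + 45.
Solve 8*shading + 45 = 13: shading = (13 - 45) / 8 = -4.

shading = -4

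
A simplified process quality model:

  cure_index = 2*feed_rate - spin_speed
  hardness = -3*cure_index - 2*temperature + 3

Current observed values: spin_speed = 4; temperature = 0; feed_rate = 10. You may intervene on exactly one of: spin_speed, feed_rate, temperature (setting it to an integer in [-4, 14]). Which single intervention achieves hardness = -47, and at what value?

set temperature = 1

Intervening on spin_speed: hardness = 3*spin_speed - 57. Reaching -47 requires spin_speed = 10/3, not an integer.
Intervening on feed_rate: hardness = -6*feed_rate + 15. Reaching -47 requires feed_rate = 31/3, not an integer.
Intervening on temperature: with other inputs at their observed values, hardness = -2*temperature - 45. Solving for -47 gives temperature = 1, within [-4, 14].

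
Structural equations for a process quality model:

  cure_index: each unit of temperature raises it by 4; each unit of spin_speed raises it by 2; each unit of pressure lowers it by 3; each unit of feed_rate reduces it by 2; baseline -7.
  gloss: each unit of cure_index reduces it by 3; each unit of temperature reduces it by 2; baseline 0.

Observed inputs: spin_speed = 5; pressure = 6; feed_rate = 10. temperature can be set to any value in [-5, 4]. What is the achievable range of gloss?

Substituting into the cure_index equation gives cure_index = 4*temperature - 35.
So gloss = -14*temperature + 105.
Linear in temperature, so extremes are at the endpoints: temperature = -5 gives gloss = 175; temperature = 4 gives gloss = 49.

49 to 175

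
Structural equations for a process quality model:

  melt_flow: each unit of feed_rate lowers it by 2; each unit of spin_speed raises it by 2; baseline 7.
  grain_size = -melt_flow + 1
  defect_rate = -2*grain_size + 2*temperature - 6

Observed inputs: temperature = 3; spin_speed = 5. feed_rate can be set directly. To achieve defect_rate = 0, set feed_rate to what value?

feed_rate = 8

Substituting into the melt_flow equation gives melt_flow = -2*feed_rate + 17.
This gives grain_size = 2*feed_rate - 16.
Substituting into the defect_rate equation gives defect_rate = -4*feed_rate + 32.
Solve -4*feed_rate + 32 = 0: feed_rate = (0 - 32) / -4 = 8.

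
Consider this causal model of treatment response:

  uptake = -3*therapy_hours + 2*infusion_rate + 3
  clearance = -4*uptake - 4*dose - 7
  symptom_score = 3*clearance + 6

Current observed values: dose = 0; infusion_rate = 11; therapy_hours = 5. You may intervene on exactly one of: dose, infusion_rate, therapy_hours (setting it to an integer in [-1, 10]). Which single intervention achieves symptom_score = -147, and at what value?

set dose = 1

Intervening on dose: with other inputs at their observed values, symptom_score = -12*dose - 135. Solving for -147 gives dose = 1, within [-1, 10].
Intervening on infusion_rate: symptom_score = -24*infusion_rate + 129. Reaching -147 requires infusion_rate = 23/2, not an integer.
Intervening on therapy_hours: symptom_score = 36*therapy_hours - 315. Reaching -147 requires therapy_hours = 14/3, not an integer.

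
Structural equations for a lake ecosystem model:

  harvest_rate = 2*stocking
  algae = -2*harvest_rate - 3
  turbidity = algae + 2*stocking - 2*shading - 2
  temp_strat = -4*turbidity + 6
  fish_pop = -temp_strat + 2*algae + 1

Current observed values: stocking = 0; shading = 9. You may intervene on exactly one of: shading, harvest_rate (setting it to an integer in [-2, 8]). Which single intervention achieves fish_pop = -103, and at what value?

Intervening on shading: fish_pop = -8*shading - 31. Reaching -103 requires shading = 9, outside [-2, 8].
Intervening on harvest_rate: with other inputs at their observed values, fish_pop = -12*harvest_rate - 103. Solving for -103 gives harvest_rate = 0, within [-2, 8].

set harvest_rate = 0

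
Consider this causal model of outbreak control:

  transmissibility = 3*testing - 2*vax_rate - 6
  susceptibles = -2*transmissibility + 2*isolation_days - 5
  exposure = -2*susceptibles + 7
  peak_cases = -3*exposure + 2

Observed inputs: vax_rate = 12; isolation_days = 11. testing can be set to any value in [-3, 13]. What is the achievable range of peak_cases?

-25 to 551

Substituting into the transmissibility equation gives transmissibility = 3*testing - 30.
susceptibles becomes -6*testing + 77.
exposure becomes 12*testing - 147.
So peak_cases = -36*testing + 443.
Linear in testing, so extremes are at the endpoints: testing = -3 gives peak_cases = 551; testing = 13 gives peak_cases = -25.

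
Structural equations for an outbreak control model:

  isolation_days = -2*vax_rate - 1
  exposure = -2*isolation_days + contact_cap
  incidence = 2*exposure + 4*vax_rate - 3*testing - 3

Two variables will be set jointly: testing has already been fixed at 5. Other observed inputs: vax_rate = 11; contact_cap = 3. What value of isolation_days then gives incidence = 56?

isolation_days = -6

With testing held at 5:
Intervening on isolation_days fixes its value directly, overriding its dependence on vax_rate.
Substituting into the exposure equation gives exposure = -2*isolation_days + 3.
This gives incidence = -4*isolation_days + 32.
Solve -4*isolation_days + 32 = 56: isolation_days = (56 - 32) / -4 = -6.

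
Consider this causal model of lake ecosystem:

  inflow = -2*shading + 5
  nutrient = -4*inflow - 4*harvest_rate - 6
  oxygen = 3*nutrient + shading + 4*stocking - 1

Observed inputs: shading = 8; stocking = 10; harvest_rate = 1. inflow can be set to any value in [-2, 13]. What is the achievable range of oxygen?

-139 to 41

Intervening on inflow fixes its value directly, overriding its dependence on shading.
Substituting into the nutrient equation gives nutrient = -4*inflow - 10.
This gives oxygen = -12*inflow + 17.
Linear in inflow, so extremes are at the endpoints: inflow = -2 gives oxygen = 41; inflow = 13 gives oxygen = -139.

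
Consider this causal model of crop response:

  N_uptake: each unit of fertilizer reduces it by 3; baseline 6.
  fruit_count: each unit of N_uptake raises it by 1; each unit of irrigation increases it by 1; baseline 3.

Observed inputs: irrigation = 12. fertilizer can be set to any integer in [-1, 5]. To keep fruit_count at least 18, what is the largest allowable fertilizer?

Substituting into the fruit_count equation gives fruit_count = -3*fertilizer + 21.
Require -3*fertilizer + 21 ≥ 18, so fertilizer ≤ 1.
The largest integer in [-1, 5] satisfying this is 1.

fertilizer = 1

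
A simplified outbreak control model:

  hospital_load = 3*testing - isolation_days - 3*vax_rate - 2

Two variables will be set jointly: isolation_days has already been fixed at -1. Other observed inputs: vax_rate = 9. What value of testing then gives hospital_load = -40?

testing = -4

With isolation_days held at -1:
Substituting into the hospital_load equation gives hospital_load = 3*testing - 28.
Solve 3*testing - 28 = -40: testing = (-40 + 28) / 3 = -4.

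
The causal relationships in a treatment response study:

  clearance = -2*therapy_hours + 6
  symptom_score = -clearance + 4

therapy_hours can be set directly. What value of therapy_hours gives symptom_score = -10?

Substituting into the symptom_score equation gives symptom_score = 2*therapy_hours - 2.
Solve 2*therapy_hours - 2 = -10: therapy_hours = (-10 + 2) / 2 = -4.

therapy_hours = -4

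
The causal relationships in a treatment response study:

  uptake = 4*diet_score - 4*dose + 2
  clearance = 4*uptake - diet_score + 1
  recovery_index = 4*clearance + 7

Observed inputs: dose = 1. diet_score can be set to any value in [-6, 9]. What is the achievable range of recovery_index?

Substituting into the uptake equation gives uptake = 4*diet_score - 2.
Substituting into the clearance equation gives clearance = 15*diet_score - 7.
recovery_index becomes 60*diet_score - 21.
Linear in diet_score, so extremes are at the endpoints: diet_score = -6 gives recovery_index = -381; diet_score = 9 gives recovery_index = 519.

-381 to 519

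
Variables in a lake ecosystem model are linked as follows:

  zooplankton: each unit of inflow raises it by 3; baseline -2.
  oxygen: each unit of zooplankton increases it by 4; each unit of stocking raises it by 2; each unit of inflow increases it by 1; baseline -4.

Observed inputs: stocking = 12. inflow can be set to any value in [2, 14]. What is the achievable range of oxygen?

38 to 194

Substituting into the oxygen equation gives oxygen = 13*inflow + 12.
Linear in inflow, so extremes are at the endpoints: inflow = 2 gives oxygen = 38; inflow = 14 gives oxygen = 194.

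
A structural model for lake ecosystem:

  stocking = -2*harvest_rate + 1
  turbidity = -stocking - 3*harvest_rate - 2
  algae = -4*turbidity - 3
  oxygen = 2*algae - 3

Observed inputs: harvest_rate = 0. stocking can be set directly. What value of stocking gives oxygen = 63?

Intervening on stocking fixes its value directly, overriding its dependence on harvest_rate.
Substituting into the turbidity equation gives turbidity = -stocking - 2.
algae becomes 4*stocking + 5.
oxygen becomes 8*stocking + 7.
Solve 8*stocking + 7 = 63: stocking = (63 - 7) / 8 = 7.

stocking = 7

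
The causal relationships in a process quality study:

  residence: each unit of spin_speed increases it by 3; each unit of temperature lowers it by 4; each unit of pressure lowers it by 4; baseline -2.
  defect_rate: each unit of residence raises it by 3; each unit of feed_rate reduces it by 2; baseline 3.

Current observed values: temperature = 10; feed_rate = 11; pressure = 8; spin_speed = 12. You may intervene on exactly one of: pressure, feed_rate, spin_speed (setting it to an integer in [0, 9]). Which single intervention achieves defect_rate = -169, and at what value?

Intervening on pressure: defect_rate = -12*pressure - 37. Reaching -169 requires pressure = 11, outside [0, 9].
Intervening on feed_rate: defect_rate = -2*feed_rate - 111. Reaching -169 requires feed_rate = 29, outside [0, 9].
Intervening on spin_speed: with other inputs at their observed values, defect_rate = 9*spin_speed - 241. Solving for -169 gives spin_speed = 8, within [0, 9].

set spin_speed = 8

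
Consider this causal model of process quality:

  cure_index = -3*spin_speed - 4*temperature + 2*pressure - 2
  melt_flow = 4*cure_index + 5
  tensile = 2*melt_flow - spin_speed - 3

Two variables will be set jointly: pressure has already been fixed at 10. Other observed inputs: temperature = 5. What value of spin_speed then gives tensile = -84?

With pressure held at 10:
Substituting into the cure_index equation gives cure_index = -3*spin_speed - 2.
Substituting into the melt_flow equation gives melt_flow = -12*spin_speed - 3.
Substituting into the tensile equation gives tensile = -25*spin_speed - 9.
Solve -25*spin_speed - 9 = -84: spin_speed = (-84 + 9) / -25 = 3.

spin_speed = 3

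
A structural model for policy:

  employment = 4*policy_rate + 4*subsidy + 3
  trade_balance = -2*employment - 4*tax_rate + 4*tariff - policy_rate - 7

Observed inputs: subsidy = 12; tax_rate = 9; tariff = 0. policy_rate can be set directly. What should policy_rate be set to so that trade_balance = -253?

Substituting into the employment equation gives employment = 4*policy_rate + 51.
This gives trade_balance = -9*policy_rate - 145.
Solve -9*policy_rate - 145 = -253: policy_rate = (-253 + 145) / -9 = 12.

policy_rate = 12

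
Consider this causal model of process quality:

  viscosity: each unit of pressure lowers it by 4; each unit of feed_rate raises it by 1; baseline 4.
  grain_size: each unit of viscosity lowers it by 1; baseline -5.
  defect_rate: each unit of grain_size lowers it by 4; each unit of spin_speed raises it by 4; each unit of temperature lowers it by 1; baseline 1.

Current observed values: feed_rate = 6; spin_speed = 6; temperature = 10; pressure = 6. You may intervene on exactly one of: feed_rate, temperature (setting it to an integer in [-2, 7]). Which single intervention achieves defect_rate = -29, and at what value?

Intervening on feed_rate: with other inputs at their observed values, defect_rate = 4*feed_rate - 45. Solving for -29 gives feed_rate = 4, within [-2, 7].
Intervening on temperature: defect_rate = -temperature - 11. Reaching -29 requires temperature = 18, outside [-2, 7].

set feed_rate = 4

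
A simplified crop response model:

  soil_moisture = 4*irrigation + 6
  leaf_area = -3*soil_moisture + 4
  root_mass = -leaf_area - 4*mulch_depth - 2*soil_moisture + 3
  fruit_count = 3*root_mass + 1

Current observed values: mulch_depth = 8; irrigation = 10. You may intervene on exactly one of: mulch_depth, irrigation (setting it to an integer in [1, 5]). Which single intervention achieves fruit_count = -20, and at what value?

set irrigation = 5

Intervening on mulch_depth: fruit_count = -12*mulch_depth + 136. Reaching -20 requires mulch_depth = 13, outside [1, 5].
Intervening on irrigation: with other inputs at their observed values, fruit_count = 12*irrigation - 80. Solving for -20 gives irrigation = 5, within [1, 5].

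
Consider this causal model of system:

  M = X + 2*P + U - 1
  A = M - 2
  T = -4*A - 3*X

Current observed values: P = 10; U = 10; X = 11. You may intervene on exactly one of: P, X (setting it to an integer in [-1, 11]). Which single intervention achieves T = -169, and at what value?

set P = 8

Intervening on P: with other inputs at their observed values, T = -8*P - 105. Solving for -169 gives P = 8, within [-1, 11].
Intervening on X: T = -7*X - 108. Reaching -169 requires X = 61/7, not an integer.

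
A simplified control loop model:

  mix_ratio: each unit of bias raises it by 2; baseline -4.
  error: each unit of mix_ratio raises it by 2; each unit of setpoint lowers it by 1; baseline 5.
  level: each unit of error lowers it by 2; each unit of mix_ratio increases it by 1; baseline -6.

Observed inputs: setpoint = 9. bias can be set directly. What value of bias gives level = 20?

bias = -1

Substituting into the error equation gives error = 4*bias - 12.
Substituting into the level equation gives level = -6*bias + 14.
Solve -6*bias + 14 = 20: bias = (20 - 14) / -6 = -1.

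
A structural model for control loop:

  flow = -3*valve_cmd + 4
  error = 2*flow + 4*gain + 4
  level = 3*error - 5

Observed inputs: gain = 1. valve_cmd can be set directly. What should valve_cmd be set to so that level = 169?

valve_cmd = -7

Substituting into the error equation gives error = -6*valve_cmd + 16.
Substituting into the level equation gives level = -18*valve_cmd + 43.
Solve -18*valve_cmd + 43 = 169: valve_cmd = (169 - 43) / -18 = -7.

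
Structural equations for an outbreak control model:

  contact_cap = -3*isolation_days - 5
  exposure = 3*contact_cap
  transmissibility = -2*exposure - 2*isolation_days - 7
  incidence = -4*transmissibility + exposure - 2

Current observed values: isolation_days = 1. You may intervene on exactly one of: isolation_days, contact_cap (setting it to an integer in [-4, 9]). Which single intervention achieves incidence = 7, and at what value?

Intervening on isolation_days: incidence = -73*isolation_days - 109. Reaching 7 requires isolation_days = -116/73, not an integer.
Intervening on contact_cap: with other inputs at their observed values, incidence = 27*contact_cap + 34. Solving for 7 gives contact_cap = -1, within [-4, 9].

set contact_cap = -1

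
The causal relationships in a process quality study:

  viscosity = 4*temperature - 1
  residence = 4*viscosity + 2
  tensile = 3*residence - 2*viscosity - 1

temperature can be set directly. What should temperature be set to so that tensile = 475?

temperature = 12

Substituting into the residence equation gives residence = 16*temperature - 2.
Substituting into the tensile equation gives tensile = 40*temperature - 5.
Solve 40*temperature - 5 = 475: temperature = (475 + 5) / 40 = 12.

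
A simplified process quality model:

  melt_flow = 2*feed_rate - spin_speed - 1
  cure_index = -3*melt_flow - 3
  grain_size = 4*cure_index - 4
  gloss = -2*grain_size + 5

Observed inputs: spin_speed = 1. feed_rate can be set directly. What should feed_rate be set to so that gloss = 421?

Substituting into the melt_flow equation gives melt_flow = 2*feed_rate - 2.
Substituting into the cure_index equation gives cure_index = -6*feed_rate + 3.
Substituting into the grain_size equation gives grain_size = -24*feed_rate + 8.
Substituting into the gloss equation gives gloss = 48*feed_rate - 11.
Solve 48*feed_rate - 11 = 421: feed_rate = (421 + 11) / 48 = 9.

feed_rate = 9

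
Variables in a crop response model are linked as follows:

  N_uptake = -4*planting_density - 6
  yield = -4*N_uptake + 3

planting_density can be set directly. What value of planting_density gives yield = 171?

planting_density = 9

Substituting into the yield equation gives yield = 16*planting_density + 27.
Solve 16*planting_density + 27 = 171: planting_density = (171 - 27) / 16 = 9.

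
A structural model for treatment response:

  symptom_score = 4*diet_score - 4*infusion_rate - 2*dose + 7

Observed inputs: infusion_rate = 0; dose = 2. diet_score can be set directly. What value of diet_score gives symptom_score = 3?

Substituting into the symptom_score equation gives symptom_score = 4*diet_score + 3.
Solve 4*diet_score + 3 = 3: diet_score = (3 - 3) / 4 = 0.

diet_score = 0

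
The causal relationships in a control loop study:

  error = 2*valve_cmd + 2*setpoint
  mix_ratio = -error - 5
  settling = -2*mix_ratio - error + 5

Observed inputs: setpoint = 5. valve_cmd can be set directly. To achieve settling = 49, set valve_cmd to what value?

valve_cmd = 12

Substituting into the error equation gives error = 2*valve_cmd + 10.
Substituting into the mix_ratio equation gives mix_ratio = -2*valve_cmd - 15.
So settling = 2*valve_cmd + 25.
Solve 2*valve_cmd + 25 = 49: valve_cmd = (49 - 25) / 2 = 12.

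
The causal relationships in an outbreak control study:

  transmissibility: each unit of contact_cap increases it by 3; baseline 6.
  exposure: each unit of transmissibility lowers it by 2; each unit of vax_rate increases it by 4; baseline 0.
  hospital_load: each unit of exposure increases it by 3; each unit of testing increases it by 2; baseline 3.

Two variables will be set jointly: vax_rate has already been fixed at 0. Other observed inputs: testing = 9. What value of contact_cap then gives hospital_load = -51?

With vax_rate held at 0:
Substituting into the exposure equation gives exposure = -6*contact_cap - 12.
Substituting into the hospital_load equation gives hospital_load = -18*contact_cap - 15.
Solve -18*contact_cap - 15 = -51: contact_cap = (-51 + 15) / -18 = 2.

contact_cap = 2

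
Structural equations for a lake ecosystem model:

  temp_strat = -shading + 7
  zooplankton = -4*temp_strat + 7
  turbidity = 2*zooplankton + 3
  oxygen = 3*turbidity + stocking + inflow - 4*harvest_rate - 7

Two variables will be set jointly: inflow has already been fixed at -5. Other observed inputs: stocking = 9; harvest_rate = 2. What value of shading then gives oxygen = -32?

With inflow held at -5:
Substituting into the zooplankton equation gives zooplankton = 4*shading - 21.
This gives turbidity = 8*shading - 39.
This gives oxygen = 24*shading - 128.
Solve 24*shading - 128 = -32: shading = (-32 + 128) / 24 = 4.

shading = 4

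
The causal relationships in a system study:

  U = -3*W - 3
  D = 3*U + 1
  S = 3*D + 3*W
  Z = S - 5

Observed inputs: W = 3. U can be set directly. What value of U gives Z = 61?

Intervening on U fixes its value directly, overriding its dependence on W.
Substituting into the S equation gives S = 9*U + 12.
So Z = 9*U + 7.
Solve 9*U + 7 = 61: U = (61 - 7) / 9 = 6.

U = 6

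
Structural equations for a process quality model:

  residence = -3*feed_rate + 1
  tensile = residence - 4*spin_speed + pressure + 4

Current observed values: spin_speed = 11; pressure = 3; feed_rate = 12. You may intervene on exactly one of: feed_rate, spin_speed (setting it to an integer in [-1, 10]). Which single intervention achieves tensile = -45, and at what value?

Intervening on feed_rate: with other inputs at their observed values, tensile = -3*feed_rate - 36. Solving for -45 gives feed_rate = 3, within [-1, 10].
Intervening on spin_speed: tensile = -4*spin_speed - 28. Reaching -45 requires spin_speed = 17/4, not an integer.

set feed_rate = 3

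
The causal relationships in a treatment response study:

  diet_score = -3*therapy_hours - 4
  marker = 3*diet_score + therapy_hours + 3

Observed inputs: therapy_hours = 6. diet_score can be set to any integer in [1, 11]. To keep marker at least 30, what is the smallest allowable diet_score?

diet_score = 7

Intervening on diet_score fixes its value directly, overriding its dependence on therapy_hours.
Substituting into the marker equation gives marker = 3*diet_score + 9.
Require 3*diet_score + 9 ≥ 30, so diet_score ≥ 7.
The smallest integer in [1, 11] satisfying this is 7.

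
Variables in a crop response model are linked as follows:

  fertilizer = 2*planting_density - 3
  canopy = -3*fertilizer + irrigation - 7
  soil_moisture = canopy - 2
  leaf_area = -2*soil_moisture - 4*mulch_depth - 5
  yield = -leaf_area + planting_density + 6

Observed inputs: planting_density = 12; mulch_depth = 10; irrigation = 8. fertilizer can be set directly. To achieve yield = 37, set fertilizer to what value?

fertilizer = 4

Intervening on fertilizer fixes its value directly, overriding its dependence on planting_density.
Substituting into the canopy equation gives canopy = -3*fertilizer + 1.
Substituting into the soil_moisture equation gives soil_moisture = -3*fertilizer - 1.
Substituting into the leaf_area equation gives leaf_area = 6*fertilizer - 43.
yield becomes -6*fertilizer + 61.
Solve -6*fertilizer + 61 = 37: fertilizer = (37 - 61) / -6 = 4.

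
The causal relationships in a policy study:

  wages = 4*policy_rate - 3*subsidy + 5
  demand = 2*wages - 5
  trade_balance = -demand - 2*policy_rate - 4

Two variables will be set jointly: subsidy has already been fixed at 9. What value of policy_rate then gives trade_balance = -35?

With subsidy held at 9:
Substituting into the wages equation gives wages = 4*policy_rate - 22.
Substituting into the demand equation gives demand = 8*policy_rate - 49.
trade_balance becomes -10*policy_rate + 45.
Solve -10*policy_rate + 45 = -35: policy_rate = (-35 - 45) / -10 = 8.

policy_rate = 8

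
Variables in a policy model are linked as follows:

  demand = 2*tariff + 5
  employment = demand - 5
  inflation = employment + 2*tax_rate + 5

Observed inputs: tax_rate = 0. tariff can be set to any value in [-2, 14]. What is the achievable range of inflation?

1 to 33

Substituting into the employment equation gives employment = 2*tariff.
Substituting into the inflation equation gives inflation = 2*tariff + 5.
Linear in tariff, so extremes are at the endpoints: tariff = -2 gives inflation = 1; tariff = 14 gives inflation = 33.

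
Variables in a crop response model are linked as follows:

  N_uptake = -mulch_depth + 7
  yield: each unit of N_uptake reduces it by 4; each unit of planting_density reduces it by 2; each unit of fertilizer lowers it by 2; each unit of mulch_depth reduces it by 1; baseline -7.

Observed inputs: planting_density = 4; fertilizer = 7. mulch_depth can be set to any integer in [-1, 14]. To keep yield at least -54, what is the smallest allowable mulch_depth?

Substituting into the yield equation gives yield = 3*mulch_depth - 57.
Require 3*mulch_depth - 57 ≥ -54, so mulch_depth ≥ 1.
The smallest integer in [-1, 14] satisfying this is 1.

mulch_depth = 1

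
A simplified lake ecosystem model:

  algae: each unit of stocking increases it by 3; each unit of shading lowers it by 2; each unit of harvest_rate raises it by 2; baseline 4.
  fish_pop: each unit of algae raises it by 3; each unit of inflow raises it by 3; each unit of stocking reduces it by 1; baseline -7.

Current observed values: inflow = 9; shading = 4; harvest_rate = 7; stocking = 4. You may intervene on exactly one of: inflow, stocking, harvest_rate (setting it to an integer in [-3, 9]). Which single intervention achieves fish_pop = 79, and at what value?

set inflow = 8

Intervening on inflow: with other inputs at their observed values, fish_pop = 3*inflow + 55. Solving for 79 gives inflow = 8, within [-3, 9].
Intervening on stocking: fish_pop = 8*stocking + 50. Reaching 79 requires stocking = 29/8, not an integer.
Intervening on harvest_rate: fish_pop = 6*harvest_rate + 40. Reaching 79 requires harvest_rate = 13/2, not an integer.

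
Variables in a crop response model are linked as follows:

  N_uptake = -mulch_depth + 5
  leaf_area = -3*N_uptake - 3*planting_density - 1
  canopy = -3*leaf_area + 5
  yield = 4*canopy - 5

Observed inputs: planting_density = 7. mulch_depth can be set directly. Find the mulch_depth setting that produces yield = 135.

Substituting into the leaf_area equation gives leaf_area = 3*mulch_depth - 37.
Substituting into the canopy equation gives canopy = -9*mulch_depth + 116.
Substituting into the yield equation gives yield = -36*mulch_depth + 459.
Solve -36*mulch_depth + 459 = 135: mulch_depth = (135 - 459) / -36 = 9.

mulch_depth = 9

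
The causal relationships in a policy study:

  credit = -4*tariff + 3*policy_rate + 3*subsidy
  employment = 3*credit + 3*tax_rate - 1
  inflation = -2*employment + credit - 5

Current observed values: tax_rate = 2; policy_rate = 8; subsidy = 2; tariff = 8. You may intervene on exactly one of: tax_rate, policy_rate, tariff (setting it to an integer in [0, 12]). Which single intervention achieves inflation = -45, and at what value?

Intervening on tax_rate: inflation = -6*tax_rate + 7. Reaching -45 requires tax_rate = 26/3, not an integer.
Intervening on policy_rate: inflation = -15*policy_rate + 115. Reaching -45 requires policy_rate = 32/3, not an integer.
Intervening on tariff: with other inputs at their observed values, inflation = 20*tariff - 165. Solving for -45 gives tariff = 6, within [0, 12].

set tariff = 6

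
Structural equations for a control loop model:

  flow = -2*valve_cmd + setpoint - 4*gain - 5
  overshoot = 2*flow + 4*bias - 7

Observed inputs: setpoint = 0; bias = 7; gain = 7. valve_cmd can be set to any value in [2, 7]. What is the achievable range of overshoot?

Substituting into the flow equation gives flow = -2*valve_cmd - 33.
Substituting into the overshoot equation gives overshoot = -4*valve_cmd - 45.
Linear in valve_cmd, so extremes are at the endpoints: valve_cmd = 2 gives overshoot = -53; valve_cmd = 7 gives overshoot = -73.

-73 to -53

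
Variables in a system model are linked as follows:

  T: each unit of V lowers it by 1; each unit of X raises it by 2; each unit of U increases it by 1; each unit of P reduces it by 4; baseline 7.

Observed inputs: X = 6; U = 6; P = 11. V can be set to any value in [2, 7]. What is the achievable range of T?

Substituting into the T equation gives T = -V - 19.
Linear in V, so extremes are at the endpoints: V = 2 gives T = -21; V = 7 gives T = -26.

-26 to -21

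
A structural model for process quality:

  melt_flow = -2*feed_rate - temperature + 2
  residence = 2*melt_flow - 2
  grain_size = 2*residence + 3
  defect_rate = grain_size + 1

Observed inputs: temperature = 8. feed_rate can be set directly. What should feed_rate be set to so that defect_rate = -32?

Substituting into the melt_flow equation gives melt_flow = -2*feed_rate - 6.
Substituting into the residence equation gives residence = -4*feed_rate - 14.
Substituting into the grain_size equation gives grain_size = -8*feed_rate - 25.
So defect_rate = -8*feed_rate - 24.
Solve -8*feed_rate - 24 = -32: feed_rate = (-32 + 24) / -8 = 1.

feed_rate = 1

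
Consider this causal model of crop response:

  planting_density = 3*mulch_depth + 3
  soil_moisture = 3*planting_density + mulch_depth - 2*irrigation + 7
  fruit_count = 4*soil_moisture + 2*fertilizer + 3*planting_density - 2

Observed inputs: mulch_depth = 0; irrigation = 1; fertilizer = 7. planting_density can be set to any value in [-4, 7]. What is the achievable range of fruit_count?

Intervening on planting_density fixes its value directly, overriding its dependence on mulch_depth.
Substituting into the soil_moisture equation gives soil_moisture = 3*planting_density + 5.
This gives fruit_count = 15*planting_density + 32.
Linear in planting_density, so extremes are at the endpoints: planting_density = -4 gives fruit_count = -28; planting_density = 7 gives fruit_count = 137.

-28 to 137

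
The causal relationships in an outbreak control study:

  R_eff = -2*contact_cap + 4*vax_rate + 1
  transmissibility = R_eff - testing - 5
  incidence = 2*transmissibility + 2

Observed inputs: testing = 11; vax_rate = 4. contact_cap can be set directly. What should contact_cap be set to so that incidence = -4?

Substituting into the R_eff equation gives R_eff = -2*contact_cap + 17.
Substituting into the transmissibility equation gives transmissibility = -2*contact_cap + 1.
Substituting into the incidence equation gives incidence = -4*contact_cap + 4.
Solve -4*contact_cap + 4 = -4: contact_cap = (-4 - 4) / -4 = 2.

contact_cap = 2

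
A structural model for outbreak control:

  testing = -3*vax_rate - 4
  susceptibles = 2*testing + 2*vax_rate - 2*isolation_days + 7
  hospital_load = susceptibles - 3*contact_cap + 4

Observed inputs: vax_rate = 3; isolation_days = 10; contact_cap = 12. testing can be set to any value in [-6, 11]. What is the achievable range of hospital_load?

Intervening on testing fixes its value directly, overriding its dependence on vax_rate.
Substituting into the susceptibles equation gives susceptibles = 2*testing - 7.
Substituting into the hospital_load equation gives hospital_load = 2*testing - 39.
Linear in testing, so extremes are at the endpoints: testing = -6 gives hospital_load = -51; testing = 11 gives hospital_load = -17.

-51 to -17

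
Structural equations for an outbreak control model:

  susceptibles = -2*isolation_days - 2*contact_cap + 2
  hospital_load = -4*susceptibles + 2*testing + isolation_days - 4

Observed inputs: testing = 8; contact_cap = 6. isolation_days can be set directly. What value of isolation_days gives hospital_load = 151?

isolation_days = 11

Substituting into the susceptibles equation gives susceptibles = -2*isolation_days - 10.
This gives hospital_load = 9*isolation_days + 52.
Solve 9*isolation_days + 52 = 151: isolation_days = (151 - 52) / 9 = 11.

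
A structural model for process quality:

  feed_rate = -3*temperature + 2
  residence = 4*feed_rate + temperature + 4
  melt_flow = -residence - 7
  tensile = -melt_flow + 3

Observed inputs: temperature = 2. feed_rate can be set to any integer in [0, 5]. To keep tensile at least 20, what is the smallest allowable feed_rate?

feed_rate = 1

Intervening on feed_rate fixes its value directly, overriding its dependence on temperature.
Substituting into the residence equation gives residence = 4*feed_rate + 6.
This gives melt_flow = -4*feed_rate - 13.
Substituting into the tensile equation gives tensile = 4*feed_rate + 16.
Require 4*feed_rate + 16 ≥ 20, so feed_rate ≥ 1.
The smallest integer in [0, 5] satisfying this is 1.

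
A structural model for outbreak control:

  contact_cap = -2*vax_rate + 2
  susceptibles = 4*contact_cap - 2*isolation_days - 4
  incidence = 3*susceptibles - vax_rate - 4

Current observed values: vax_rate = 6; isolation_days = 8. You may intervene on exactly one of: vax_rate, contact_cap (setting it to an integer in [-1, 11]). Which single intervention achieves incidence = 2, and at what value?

Intervening on vax_rate: incidence = -25*vax_rate - 40. Reaching 2 requires vax_rate = -42/25, not an integer.
Intervening on contact_cap: with other inputs at their observed values, incidence = 12*contact_cap - 70. Solving for 2 gives contact_cap = 6, within [-1, 11].

set contact_cap = 6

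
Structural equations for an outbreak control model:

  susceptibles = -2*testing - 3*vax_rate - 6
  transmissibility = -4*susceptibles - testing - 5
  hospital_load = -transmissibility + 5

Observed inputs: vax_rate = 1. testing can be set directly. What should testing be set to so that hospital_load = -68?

Substituting into the susceptibles equation gives susceptibles = -2*testing - 9.
So transmissibility = 7*testing + 31.
Substituting into the hospital_load equation gives hospital_load = -7*testing - 26.
Solve -7*testing - 26 = -68: testing = (-68 + 26) / -7 = 6.

testing = 6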